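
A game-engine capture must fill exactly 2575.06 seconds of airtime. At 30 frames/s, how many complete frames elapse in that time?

Frames = 2575.06 × 30 = 386259/5 ≈ 77251.8000.
Complete frames: 77251.

77251 frames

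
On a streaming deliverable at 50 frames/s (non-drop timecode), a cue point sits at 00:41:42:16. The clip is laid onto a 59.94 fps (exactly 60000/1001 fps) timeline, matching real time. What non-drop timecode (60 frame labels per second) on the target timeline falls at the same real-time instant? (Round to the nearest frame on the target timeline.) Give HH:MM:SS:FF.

Source frame index: (0×3600 + 41×60 + 42) × 50 + 16 = 125116.
Real time: 125116 / (50) = 62558/25 s.
Target frame: (62558/25) × (60000/1001) = 150139200/1001 ≈ 149989.211 → 149989.
At 60 labels/s: frame 149989 → 00:41:39:49.

00:41:39:49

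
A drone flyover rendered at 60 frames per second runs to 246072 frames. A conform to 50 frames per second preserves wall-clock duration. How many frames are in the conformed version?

Target frames = source frames × (target rate / source rate) = 246072 × (50)/(60) = 246072 × 5/6 = 205060.

205060 frames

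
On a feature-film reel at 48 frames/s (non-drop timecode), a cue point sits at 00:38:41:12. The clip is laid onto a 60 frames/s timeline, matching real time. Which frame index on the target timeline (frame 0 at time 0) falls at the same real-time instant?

Source frame index: (0×3600 + 38×60 + 41) × 48 + 12 = 111420.
Real time: 111420 / (48) = 9285/4 s.
Target frame: (9285/4) × (60) = 139275.

frame 139275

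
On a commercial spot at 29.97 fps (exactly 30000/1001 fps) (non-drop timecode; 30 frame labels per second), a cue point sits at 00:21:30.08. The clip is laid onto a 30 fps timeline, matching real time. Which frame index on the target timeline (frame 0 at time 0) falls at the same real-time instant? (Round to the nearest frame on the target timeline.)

frame 38747

Source frame index: (0×3600 + 21×60 + 30) × 30 + 8 = 38708.
Real time: 38708 / (30000/1001) = 9686677/7500 s.
Target frame: (9686677/7500) × (30) = 9686677/250 ≈ 38746.708 → 38747.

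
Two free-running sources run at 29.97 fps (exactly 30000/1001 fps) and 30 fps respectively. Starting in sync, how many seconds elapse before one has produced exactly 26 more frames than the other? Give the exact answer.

The gap grows by |30 − 30000/1001| = 30/1001 frames per second.
Time for a 26-frame gap: 26 ÷ (30/1001) = 13013/15 s.

13013/15 seconds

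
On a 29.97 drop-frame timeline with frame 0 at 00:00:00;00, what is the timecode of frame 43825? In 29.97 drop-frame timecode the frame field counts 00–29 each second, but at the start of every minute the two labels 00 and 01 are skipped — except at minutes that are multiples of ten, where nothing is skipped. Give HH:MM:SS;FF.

Each 10-minute DF block holds 10 × 60 × 30 − 9 × 2 = 17982 frames. 43825 ÷ 17982 → 2 full blocks, remainder 7861.
Within the partial block the first minute is 1800 frames and each further minute 1798, so 4 further minute boundaries passed. Total skipped labels = 18 × 2 + 2 × 4 = 44.
Non-drop label index = 43825 + 44 = 43869; at 30 labels/s that is 00:24:22:09, i.e. DF 00:24:22;09.

00:24:22;09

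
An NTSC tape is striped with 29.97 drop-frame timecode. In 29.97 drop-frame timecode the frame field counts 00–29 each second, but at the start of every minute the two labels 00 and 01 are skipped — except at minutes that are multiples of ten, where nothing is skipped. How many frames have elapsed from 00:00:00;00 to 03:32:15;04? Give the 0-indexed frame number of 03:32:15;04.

381672

Complete 10-minute blocks: 21, each 17982 frames → 377622.
Remaining 2 whole minutes in the current block: 1800 + 1 × 1798 = 3598 frames.
Within the current minute: 15 × 30 + 4 − 2 = 452 (labels ;00/;01 skipped at this minute). Total = 377622 + 3598 + 452 = 381672.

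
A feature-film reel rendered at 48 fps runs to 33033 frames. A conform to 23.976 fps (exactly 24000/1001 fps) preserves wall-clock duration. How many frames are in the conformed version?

16500 frames

Target frames = source frames × (target rate / source rate) = 33033 × (24000/1001)/(48) = 33033 × 500/1001 = 16500.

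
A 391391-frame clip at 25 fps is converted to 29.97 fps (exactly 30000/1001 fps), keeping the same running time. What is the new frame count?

Target frames = source frames × (target rate / source rate) = 391391 × (30000/1001)/(25) = 391391 × 1200/1001 = 469200.

469200 frames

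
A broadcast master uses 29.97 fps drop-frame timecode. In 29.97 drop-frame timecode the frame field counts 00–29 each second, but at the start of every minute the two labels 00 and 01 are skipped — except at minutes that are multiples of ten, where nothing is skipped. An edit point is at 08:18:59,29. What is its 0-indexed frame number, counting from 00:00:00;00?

897301

As if non-drop at 30 labels/s: (8 × 3600 + 18 × 60 + 59) × 30 + 29 = 898199.
Minute boundaries passed: 498; those not divisible by 10: 498 − 49 = 449; dropped labels = 2 × 449 = 898.
Actual frame index = 898199 − 898 = 897301.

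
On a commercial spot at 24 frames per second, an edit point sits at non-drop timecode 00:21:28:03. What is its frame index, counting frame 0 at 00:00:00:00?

Total seconds to the label: (0 × 3600 + 21 × 60 + 28) = 1288.
Frame index = 1288 × 24 + 3 = 30915.

30915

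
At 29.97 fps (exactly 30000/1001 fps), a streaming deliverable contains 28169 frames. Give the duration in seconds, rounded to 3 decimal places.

939.906 seconds

Running time = 28169 × 1001/30000 = 28197169/30000 s ≈ 939.906 s.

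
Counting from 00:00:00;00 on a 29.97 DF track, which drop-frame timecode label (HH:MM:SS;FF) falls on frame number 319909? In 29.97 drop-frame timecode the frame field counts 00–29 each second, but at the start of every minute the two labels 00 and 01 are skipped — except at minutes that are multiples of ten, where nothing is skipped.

02:57:54;09

Each 10-minute DF block holds 10 × 60 × 30 − 9 × 2 = 17982 frames. 319909 ÷ 17982 → 17 full blocks, remainder 14215.
Within the partial block the first minute is 1800 frames and each further minute 1798, so 7 further minute boundaries passed. Total skipped labels = 18 × 17 + 2 × 7 = 320.
Non-drop label index = 319909 + 320 = 320229; at 30 labels/s that is 02:57:54:09, i.e. DF 02:57:54;09.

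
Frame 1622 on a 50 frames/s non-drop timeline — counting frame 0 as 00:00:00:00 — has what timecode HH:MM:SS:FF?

00:00:32:22

1622 ÷ 50 = 32 full seconds, remainder 22 frames.
32 s = 0 h 0 min 32 s.
Timecode: 00:00:32:22.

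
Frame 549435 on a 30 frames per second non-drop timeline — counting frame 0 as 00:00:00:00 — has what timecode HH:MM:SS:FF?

05:05:14:15

549435 ÷ 30 = 18314 full seconds, remainder 15 frames.
18314 s = 5 h 5 min 14 s.
Timecode: 05:05:14:15.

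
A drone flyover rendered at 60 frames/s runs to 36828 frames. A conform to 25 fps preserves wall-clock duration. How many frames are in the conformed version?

Target frames = source frames × (target rate / source rate) = 36828 × (25)/(60) = 36828 × 5/12 = 15345.

15345 frames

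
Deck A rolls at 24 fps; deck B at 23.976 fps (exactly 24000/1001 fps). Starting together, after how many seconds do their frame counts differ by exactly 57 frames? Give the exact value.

2377.375 seconds

The gap grows by |24000/1001 − 24| = 24/1001 frames per second.
Time for a 57-frame gap: 57 ÷ (24/1001) = 2377.375 s.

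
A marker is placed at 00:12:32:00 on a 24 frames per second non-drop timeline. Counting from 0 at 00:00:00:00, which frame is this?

frame 18048

Total seconds to the label: (0 × 3600 + 12 × 60 + 32) = 752.
Frame index = 752 × 24 + 0 = 18048.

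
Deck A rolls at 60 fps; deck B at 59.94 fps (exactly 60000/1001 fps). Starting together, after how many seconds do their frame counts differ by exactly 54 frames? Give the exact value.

The gap grows by |60000/1001 − 60| = 60/1001 frames per second.
Time for a 54-frame gap: 54 ÷ (60/1001) = 900.9 s.

900.9 seconds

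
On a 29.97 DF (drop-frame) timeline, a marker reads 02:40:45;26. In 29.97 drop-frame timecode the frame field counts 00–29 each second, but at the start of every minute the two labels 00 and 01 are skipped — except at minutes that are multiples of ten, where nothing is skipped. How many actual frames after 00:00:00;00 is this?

289088

Complete 10-minute blocks: 16, each 17982 frames → 287712.
Remaining 0 whole minutes in the current block: 0 frames.
Within the current minute: 45 × 30 + 26 = 1376. Total = 287712 + 0 + 1376 = 289088.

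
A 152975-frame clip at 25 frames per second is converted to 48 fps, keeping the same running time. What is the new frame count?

293712 frames

Target frames = source frames × (target rate / source rate) = 152975 × (48)/(25) = 152975 × 48/25 = 293712.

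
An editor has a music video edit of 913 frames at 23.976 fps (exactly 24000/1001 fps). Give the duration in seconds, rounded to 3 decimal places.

38.080 seconds

Running time = 913 × 1001/24000 = 913913/24000 s ≈ 38.080 s.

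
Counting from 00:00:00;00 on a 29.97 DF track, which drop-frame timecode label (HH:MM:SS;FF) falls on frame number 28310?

00:15:44;18

Ten DF minutes hold 17982 frames, so frame 28310 lies in block 1 (frames 17982–35963) with 10328 frames into that block.
The block's first minute is 1800 frames and the rest 1798 each; 10328 frames reaches minute 5, so 1 × 18 + 5 × 2 = 28 labels have been skipped so far.
Adding those back, label number 28310 + 28 = 28338 at 30 labels/s is 944 s + 18 f = 0 h 15 min 44 s frame 18, i.e. 00:15:44;18.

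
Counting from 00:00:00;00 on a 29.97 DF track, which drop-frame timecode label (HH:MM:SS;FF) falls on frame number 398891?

Ten DF minutes hold 17982 frames, so frame 398891 lies in block 22 (frames 395604–413585) with 3287 frames into that block.
The block's first minute is 1800 frames and the rest 1798 each; 3287 frames reaches minute 1, so 22 × 18 + 1 × 2 = 398 labels have been skipped so far.
Adding those back, label number 398891 + 398 = 399289 at 30 labels/s is 13309 s + 19 f = 3 h 41 min 49 s frame 19, i.e. 03:41:49;19.

03:41:49;19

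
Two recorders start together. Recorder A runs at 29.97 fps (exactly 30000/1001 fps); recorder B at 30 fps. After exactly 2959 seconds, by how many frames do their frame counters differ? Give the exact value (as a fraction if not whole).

8070/91 frames

A emits 30000/1001 × 2959 = 8070000/91 frames; B emits 30 × 2959 = 88770.
Difference = 8070/91 frames (≈ 88.6813); B is ahead of A.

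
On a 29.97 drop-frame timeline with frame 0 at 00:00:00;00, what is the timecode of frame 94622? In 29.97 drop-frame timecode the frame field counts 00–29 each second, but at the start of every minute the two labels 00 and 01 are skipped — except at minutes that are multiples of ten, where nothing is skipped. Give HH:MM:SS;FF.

Ten DF minutes hold 17982 frames, so frame 94622 lies in block 5 (frames 89910–107891) with 4712 frames into that block.
The block's first minute is 1800 frames and the rest 1798 each; 4712 frames reaches minute 2, so 5 × 18 + 2 × 2 = 94 labels have been skipped so far.
Adding those back, label number 94622 + 94 = 94716 at 30 labels/s is 3157 s + 6 f = 0 h 52 min 37 s frame 6, i.e. 00:52:37;06.

00:52:37;06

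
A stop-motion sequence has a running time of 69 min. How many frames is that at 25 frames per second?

103500 frames

69 min = 4140 s.
Frames = 4140 × 25 = 103500.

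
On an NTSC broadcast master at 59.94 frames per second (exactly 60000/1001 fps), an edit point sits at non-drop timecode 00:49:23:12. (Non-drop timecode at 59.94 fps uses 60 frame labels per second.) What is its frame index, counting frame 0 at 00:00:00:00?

Total seconds to the label: (0 × 3600 + 49 × 60 + 23) = 2963.
Frame index = 2963 × 60 + 12 = 177792.

177792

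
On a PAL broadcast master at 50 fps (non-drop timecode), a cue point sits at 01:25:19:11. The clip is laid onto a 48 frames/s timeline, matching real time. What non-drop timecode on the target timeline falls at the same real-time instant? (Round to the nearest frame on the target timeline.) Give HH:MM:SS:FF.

Source frame index: (1×3600 + 25×60 + 19) × 50 + 11 = 255961.
Real time: 255961 / (50) = 255961/50 s.
Target frame: (255961/50) × (48) = 6143064/25 ≈ 245722.560 → 245723.
At 48 labels/s: frame 245723 → 01:25:19:11.

01:25:19:11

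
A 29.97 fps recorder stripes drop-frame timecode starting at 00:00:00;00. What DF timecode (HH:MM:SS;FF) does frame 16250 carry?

00:09:02;08

Each 10-minute DF block holds 10 × 60 × 30 − 9 × 2 = 17982 frames. 16250 ÷ 17982 → 0 full blocks, remainder 16250.
Within the partial block the first minute is 1800 frames and each further minute 1798, so 9 further minute boundaries passed. Total skipped labels = 18 × 0 + 2 × 9 = 18.
Non-drop label index = 16250 + 18 = 16268; at 30 labels/s that is 00:09:02:08, i.e. DF 00:09:02;08.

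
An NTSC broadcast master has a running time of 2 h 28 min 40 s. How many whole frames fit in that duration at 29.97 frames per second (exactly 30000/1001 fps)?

2 h 28 min 40 s = 8920 s.
Frames = 8920 × 30000/1001 = 267600000/1001 ≈ 267332.6673.
Complete frames: 267332.

267332 frames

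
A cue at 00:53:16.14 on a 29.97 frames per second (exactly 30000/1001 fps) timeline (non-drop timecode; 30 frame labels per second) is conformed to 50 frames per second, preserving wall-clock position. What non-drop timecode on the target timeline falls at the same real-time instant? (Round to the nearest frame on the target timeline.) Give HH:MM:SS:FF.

Source frame index: (0×3600 + 53×60 + 16) × 30 + 14 = 95894.
Real time: 95894 / (30000/1001) = 47994947/15000 s.
Target frame: (47994947/15000) × (50) = 47994947/300 ≈ 159983.157 → 159983.
At 50 labels/s: frame 159983 → 00:53:19:33.

00:53:19:33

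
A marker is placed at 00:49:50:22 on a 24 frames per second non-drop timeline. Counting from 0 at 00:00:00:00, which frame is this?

Total seconds to the label: (0 × 3600 + 49 × 60 + 50) = 2990.
Frame index = 2990 × 24 + 22 = 71782.

frame 71782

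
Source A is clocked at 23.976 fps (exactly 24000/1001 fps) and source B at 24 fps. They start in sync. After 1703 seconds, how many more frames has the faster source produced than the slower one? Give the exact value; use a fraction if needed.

3144/77 frames

A emits 24000/1001 × 1703 = 3144000/77 frames; B emits 24 × 1703 = 40872.
Difference = 3144/77 frames (≈ 40.8312); B is ahead of A.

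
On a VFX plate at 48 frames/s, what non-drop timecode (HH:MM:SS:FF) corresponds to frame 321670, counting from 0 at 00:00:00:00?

01:51:41:22

321670 ÷ 48 = 6701 full seconds, remainder 22 frames.
6701 s = 1 h 51 min 41 s.
Timecode: 01:51:41:22.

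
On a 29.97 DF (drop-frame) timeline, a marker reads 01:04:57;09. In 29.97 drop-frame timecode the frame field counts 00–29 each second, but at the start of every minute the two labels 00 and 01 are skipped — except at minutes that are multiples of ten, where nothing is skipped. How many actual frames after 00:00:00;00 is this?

116803

As if non-drop at 30 labels/s: (1 × 3600 + 4 × 60 + 57) × 30 + 9 = 116919.
Minute boundaries passed: 64; those not divisible by 10: 64 − 6 = 58; dropped labels = 2 × 58 = 116.
Actual frame index = 116919 − 116 = 116803.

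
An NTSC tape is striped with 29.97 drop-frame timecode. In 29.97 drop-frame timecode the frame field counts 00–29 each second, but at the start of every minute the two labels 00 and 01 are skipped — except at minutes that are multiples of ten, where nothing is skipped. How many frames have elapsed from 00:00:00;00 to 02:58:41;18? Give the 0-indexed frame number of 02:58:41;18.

Complete 10-minute blocks: 17, each 17982 frames → 305694.
Remaining 8 whole minutes in the current block: 1800 + 7 × 1798 = 14386 frames.
Within the current minute: 41 × 30 + 18 − 2 = 1246 (labels ;00/;01 skipped at this minute). Total = 305694 + 14386 + 1246 = 321326.

321326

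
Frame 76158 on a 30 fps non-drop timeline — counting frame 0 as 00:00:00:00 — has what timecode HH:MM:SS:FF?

76158 ÷ 30 = 2538 full seconds, remainder 18 frames.
2538 s = 0 h 42 min 18 s.
Timecode: 00:42:18:18.

00:42:18:18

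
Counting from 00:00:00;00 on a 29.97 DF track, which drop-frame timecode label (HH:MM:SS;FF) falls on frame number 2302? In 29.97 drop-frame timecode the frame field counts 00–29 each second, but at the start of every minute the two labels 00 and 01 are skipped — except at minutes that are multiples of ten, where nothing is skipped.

00:01:16;24

Ten DF minutes hold 17982 frames, so frame 2302 lies in block 0 (frames 0–17981) with 2302 frames into that block.
The block's first minute is 1800 frames and the rest 1798 each; 2302 frames reaches minute 1, so 0 × 18 + 1 × 2 = 2 labels have been skipped so far.
Adding those back, label number 2302 + 2 = 2304 at 30 labels/s is 76 s + 24 f = 0 h 1 min 16 s frame 24, i.e. 00:01:16;24.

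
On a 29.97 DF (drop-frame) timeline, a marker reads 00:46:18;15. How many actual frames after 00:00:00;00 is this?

83271

As if non-drop at 30 labels/s: (0 × 3600 + 46 × 60 + 18) × 30 + 15 = 83355.
Minute boundaries passed: 46; those not divisible by 10: 46 − 4 = 42; dropped labels = 2 × 42 = 84.
Actual frame index = 83355 − 84 = 83271.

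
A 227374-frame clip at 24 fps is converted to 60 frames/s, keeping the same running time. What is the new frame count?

Frames at target rate = 227374 × (60) / (24) = 568435.

568435 frames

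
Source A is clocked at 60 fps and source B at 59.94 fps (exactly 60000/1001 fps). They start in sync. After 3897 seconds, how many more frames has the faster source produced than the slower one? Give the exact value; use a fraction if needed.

A emits 60 × 3897 = 233820 frames; B emits 60000/1001 × 3897 = 233820000/1001.
Difference = 233820/1001 frames (≈ 233.5864); B is behind A.

233820/1001 frames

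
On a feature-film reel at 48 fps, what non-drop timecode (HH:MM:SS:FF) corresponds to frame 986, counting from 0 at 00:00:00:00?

00:00:20:26

986 ÷ 48 = 20 full seconds, remainder 26 frames.
20 s = 0 h 0 min 20 s.
Timecode: 00:00:20:26.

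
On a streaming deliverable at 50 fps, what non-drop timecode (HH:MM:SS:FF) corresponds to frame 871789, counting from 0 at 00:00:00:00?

871789 ÷ 50 = 17435 full seconds, remainder 39 frames.
17435 s = 4 h 50 min 35 s.
Timecode: 04:50:35:39.

04:50:35:39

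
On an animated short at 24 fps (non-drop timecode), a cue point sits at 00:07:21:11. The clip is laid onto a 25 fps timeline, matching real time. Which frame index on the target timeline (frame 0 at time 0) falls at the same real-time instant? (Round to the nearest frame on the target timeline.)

Source frame index: (0×3600 + 7×60 + 21) × 24 + 11 = 10595.
Real time: 10595 / (24) = 10595/24 s.
Target frame: (10595/24) × (25) = 264875/24 ≈ 11036.458 → 11036.

frame 11036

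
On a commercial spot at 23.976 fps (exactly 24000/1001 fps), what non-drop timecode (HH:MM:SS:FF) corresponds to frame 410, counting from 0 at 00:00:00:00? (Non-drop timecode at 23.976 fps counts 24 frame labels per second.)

410 ÷ 24 = 17 full seconds, remainder 2 frames.
17 s = 0 h 0 min 17 s.
Timecode: 00:00:17:02.

00:00:17:02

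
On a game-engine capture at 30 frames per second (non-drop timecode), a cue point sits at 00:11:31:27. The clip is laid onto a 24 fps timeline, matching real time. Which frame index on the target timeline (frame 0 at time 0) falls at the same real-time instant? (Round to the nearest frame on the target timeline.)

Source frame index: (0×3600 + 11×60 + 31) × 30 + 27 = 20757.
Real time: 20757 / (30) = 6919/10 s.
Target frame: (6919/10) × (24) = 83028/5 ≈ 16605.600 → 16606.

frame 16606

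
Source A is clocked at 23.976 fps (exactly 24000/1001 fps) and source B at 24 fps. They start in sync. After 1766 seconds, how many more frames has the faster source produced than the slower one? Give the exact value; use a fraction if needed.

42384/1001 frames

A emits 24000/1001 × 1766 = 42384000/1001 frames; B emits 24 × 1766 = 42384.
Difference = 42384/1001 frames (≈ 42.3417); B is ahead of A.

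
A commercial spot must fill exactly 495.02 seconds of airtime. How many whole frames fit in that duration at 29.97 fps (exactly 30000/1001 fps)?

14835 frames

Frames = 495.02 × 30000/1001 = 14850600/1001 ≈ 14835.7642.
Complete frames: 14835.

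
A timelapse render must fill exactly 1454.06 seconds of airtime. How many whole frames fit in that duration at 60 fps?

Frames = 1454.06 × 60 = 436218/5 ≈ 87243.6000.
Complete frames: 87243.

87243 frames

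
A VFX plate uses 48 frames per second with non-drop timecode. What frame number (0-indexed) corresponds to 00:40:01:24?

Total seconds to the label: (0 × 3600 + 40 × 60 + 1) = 2401.
Frame index = 2401 × 48 + 24 = 115272.

115272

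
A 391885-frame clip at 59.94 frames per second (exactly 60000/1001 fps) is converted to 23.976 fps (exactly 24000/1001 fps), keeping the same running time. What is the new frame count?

Target frames = source frames × (target rate / source rate) = 391885 × (24000/1001)/(60000/1001) = 391885 × 2/5 = 156754.

156754 frames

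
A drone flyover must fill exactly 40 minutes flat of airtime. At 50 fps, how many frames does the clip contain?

40 min = 2400 s.
Frames = 2400 × 50 = 120000.

120000 frames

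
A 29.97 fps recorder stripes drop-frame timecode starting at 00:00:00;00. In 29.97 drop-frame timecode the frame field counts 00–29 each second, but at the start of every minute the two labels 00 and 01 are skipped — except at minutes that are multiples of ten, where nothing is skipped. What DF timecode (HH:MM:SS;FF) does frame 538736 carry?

Ten DF minutes hold 17982 frames, so frame 538736 lies in block 29 (frames 521478–539459) with 17258 frames into that block.
The block's first minute is 1800 frames and the rest 1798 each; 17258 frames reaches minute 9, so 29 × 18 + 9 × 2 = 540 labels have been skipped so far.
Adding those back, label number 538736 + 540 = 539276 at 30 labels/s is 17975 s + 26 f = 4 h 59 min 35 s frame 26, i.e. 04:59:35;26.

04:59:35;26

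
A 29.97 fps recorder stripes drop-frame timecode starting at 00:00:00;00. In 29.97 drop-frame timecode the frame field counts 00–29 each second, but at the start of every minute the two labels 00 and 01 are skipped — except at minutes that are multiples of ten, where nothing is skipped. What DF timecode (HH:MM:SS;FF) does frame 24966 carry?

00:13:53;00

Ten DF minutes hold 17982 frames, so frame 24966 lies in block 1 (frames 17982–35963) with 6984 frames into that block.
The block's first minute is 1800 frames and the rest 1798 each; 6984 frames reaches minute 3, so 1 × 18 + 3 × 2 = 24 labels have been skipped so far.
Adding those back, label number 24966 + 24 = 24990 at 30 labels/s is 833 s + 0 f = 0 h 13 min 53 s frame 0, i.e. 00:13:53;00.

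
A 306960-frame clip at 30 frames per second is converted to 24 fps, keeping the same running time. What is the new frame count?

Target frames = source frames × (target rate / source rate) = 306960 × (24)/(30) = 306960 × 4/5 = 245568.

245568 frames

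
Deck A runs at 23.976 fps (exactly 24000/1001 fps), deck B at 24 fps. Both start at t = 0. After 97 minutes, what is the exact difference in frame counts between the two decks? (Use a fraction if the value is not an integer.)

97 min = 5820 s.
A emits 24000/1001 × 5820 = 139680000/1001 frames; B emits 24 × 5820 = 139680.
Difference = 139680/1001 frames (≈ 139.5405); B is ahead of A.

139680/1001 frames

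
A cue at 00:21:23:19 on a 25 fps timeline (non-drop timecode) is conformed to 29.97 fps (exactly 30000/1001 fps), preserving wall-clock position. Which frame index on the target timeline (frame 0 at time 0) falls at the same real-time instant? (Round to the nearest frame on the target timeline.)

frame 38474

Source frame index: (0×3600 + 21×60 + 23) × 25 + 19 = 32094.
Real time: 32094 / (25) = 32094/25 s.
Target frame: (32094/25) × (30000/1001) = 38512800/1001 ≈ 38474.326 → 38474.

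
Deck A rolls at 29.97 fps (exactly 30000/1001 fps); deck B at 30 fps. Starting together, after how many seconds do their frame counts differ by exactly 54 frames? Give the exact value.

The gap grows by |30 − 30000/1001| = 30/1001 frames per second.
Time for a 54-frame gap: 54 ÷ (30/1001) = 1801.8 s.

1801.8 seconds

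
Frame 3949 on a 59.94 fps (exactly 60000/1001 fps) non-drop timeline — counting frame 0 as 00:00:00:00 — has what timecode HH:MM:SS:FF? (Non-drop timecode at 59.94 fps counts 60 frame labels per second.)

3949 ÷ 60 = 65 full seconds, remainder 49 frames.
65 s = 0 h 1 min 5 s.
Timecode: 00:01:05:49.

00:01:05:49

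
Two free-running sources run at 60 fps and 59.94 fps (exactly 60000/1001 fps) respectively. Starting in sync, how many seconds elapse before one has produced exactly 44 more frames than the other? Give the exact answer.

11011/15 seconds

The gap grows by |60000/1001 − 60| = 60/1001 frames per second.
Time for a 44-frame gap: 44 ÷ (60/1001) = 11011/15 s.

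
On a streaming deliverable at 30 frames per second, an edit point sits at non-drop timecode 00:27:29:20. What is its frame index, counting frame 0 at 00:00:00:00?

49490

Total seconds to the label: (0 × 3600 + 27 × 60 + 29) = 1649.
Frame index = 1649 × 30 + 20 = 49490.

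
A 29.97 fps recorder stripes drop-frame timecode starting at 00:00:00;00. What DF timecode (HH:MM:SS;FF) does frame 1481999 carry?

Each 10-minute DF block holds 10 × 60 × 30 − 9 × 2 = 17982 frames. 1481999 ÷ 17982 → 82 full blocks, remainder 7475.
Within the partial block the first minute is 1800 frames and each further minute 1798, so 4 further minute boundaries passed. Total skipped labels = 18 × 82 + 2 × 4 = 1484.
Non-drop label index = 1481999 + 1484 = 1483483; at 30 labels/s that is 13:44:09:13, i.e. DF 13:44:09;13.

13:44:09;13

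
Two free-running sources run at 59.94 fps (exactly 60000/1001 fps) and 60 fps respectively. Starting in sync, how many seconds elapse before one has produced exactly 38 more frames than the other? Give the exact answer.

The gap grows by |60 − 60000/1001| = 60/1001 frames per second.
Time for a 38-frame gap: 38 ÷ (60/1001) = 19019/30 s.

19019/30 seconds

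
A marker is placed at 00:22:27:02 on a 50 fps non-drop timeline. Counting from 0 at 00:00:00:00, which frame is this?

frame 67352

Total seconds to the label: (0 × 3600 + 22 × 60 + 27) = 1347.
Frame index = 1347 × 50 + 2 = 67352.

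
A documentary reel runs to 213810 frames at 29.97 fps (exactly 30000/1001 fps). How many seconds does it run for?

Running time = 213810 / (30000/1001) = 7134.127 s.

7134.127 seconds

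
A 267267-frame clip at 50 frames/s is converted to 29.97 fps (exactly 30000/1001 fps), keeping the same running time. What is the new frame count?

160200 frames

Target frames = source frames × (target rate / source rate) = 267267 × (30000/1001)/(50) = 267267 × 600/1001 = 160200.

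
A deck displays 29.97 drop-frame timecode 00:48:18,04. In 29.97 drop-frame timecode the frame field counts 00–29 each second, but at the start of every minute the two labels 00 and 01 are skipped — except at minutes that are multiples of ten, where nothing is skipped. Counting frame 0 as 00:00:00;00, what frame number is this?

86856

As if non-drop at 30 labels/s: (0 × 3600 + 48 × 60 + 18) × 30 + 4 = 86944.
Minute boundaries passed: 48; those not divisible by 10: 48 − 4 = 44; dropped labels = 2 × 44 = 88.
Actual frame index = 86944 − 88 = 86856.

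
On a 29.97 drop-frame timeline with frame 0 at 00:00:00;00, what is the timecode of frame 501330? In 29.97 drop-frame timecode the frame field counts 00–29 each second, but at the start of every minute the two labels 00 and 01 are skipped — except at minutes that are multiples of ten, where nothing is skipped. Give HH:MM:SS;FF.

Ten DF minutes hold 17982 frames, so frame 501330 lies in block 27 (frames 485514–503495) with 15816 frames into that block.
The block's first minute is 1800 frames and the rest 1798 each; 15816 frames reaches minute 8, so 27 × 18 + 8 × 2 = 502 labels have been skipped so far.
Adding those back, label number 501330 + 502 = 501832 at 30 labels/s is 16727 s + 22 f = 4 h 38 min 47 s frame 22, i.e. 04:38:47;22.

04:38:47;22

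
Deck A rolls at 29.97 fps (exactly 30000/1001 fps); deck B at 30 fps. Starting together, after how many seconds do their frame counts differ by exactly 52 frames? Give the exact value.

The gap grows by |30 − 30000/1001| = 30/1001 frames per second.
Time for a 52-frame gap: 52 ÷ (30/1001) = 26026/15 s.

26026/15 seconds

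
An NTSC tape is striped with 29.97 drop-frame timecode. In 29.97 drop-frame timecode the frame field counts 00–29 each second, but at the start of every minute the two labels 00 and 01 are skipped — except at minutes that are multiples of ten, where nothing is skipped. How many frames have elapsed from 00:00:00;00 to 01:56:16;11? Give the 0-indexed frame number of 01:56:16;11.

209081

Complete 10-minute blocks: 11, each 17982 frames → 197802.
Remaining 6 whole minutes in the current block: 1800 + 5 × 1798 = 10790 frames.
Within the current minute: 16 × 30 + 11 − 2 = 489 (labels ;00/;01 skipped at this minute). Total = 197802 + 10790 + 489 = 209081.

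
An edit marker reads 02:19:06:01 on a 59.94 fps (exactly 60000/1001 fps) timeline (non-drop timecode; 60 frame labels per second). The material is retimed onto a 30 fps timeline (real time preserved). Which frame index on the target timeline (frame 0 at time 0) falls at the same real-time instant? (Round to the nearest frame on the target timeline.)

Source frame index: (2×3600 + 19×60 + 6) × 60 + 1 = 500761.
Real time: 500761 / (60000/1001) = 501261761/60000 s.
Target frame: (501261761/60000) × (30) = 501261761/2000 ≈ 250630.880 → 250631.

frame 250631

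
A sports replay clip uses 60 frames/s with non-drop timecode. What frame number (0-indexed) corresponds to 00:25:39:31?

Total seconds to the label: (0 × 3600 + 25 × 60 + 39) = 1539.
Frame index = 1539 × 60 + 31 = 92371.

92371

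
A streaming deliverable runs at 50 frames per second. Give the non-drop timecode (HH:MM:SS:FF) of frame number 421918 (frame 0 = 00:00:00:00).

421918 ÷ 50 = 8438 full seconds, remainder 18 frames.
8438 s = 2 h 20 min 38 s.
Timecode: 02:20:38:18.

02:20:38:18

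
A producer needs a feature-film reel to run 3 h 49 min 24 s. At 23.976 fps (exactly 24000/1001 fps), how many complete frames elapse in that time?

330005 frames

3 h 49 min 24 s = 13764 s.
Frames = 13764 × 24000/1001 = 330336000/1001 ≈ 330005.9940.
Complete frames: 330005.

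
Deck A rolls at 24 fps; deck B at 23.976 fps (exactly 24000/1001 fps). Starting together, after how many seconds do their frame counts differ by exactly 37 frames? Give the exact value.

37037/24 seconds

The gap grows by |24000/1001 − 24| = 24/1001 frames per second.
Time for a 37-frame gap: 37 ÷ (24/1001) = 37037/24 s.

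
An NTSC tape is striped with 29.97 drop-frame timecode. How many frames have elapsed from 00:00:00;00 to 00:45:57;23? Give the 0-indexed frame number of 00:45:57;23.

82651

As if non-drop at 30 labels/s: (0 × 3600 + 45 × 60 + 57) × 30 + 23 = 82733.
Minute boundaries passed: 45; those not divisible by 10: 45 − 4 = 41; dropped labels = 2 × 41 = 82.
Actual frame index = 82733 − 82 = 82651.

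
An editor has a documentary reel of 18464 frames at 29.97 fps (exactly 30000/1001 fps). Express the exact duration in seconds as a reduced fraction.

1155154/1875 seconds

Running time = 18464 ÷ (30000/1001) = 18464 × 1001/30000 = 1155154/1875 s.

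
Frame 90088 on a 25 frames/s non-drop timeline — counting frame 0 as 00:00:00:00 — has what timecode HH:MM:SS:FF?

90088 ÷ 25 = 3603 full seconds, remainder 13 frames.
3603 s = 1 h 0 min 3 s.
Timecode: 01:00:03:13.

01:00:03:13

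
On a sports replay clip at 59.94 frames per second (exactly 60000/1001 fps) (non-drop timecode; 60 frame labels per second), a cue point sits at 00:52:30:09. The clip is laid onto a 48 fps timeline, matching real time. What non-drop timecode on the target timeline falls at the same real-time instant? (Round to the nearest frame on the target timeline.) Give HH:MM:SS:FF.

00:52:33:14

Source frame index: (0×3600 + 52×60 + 30) × 60 + 9 = 189009.
Real time: 189009 / (60000/1001) = 63066003/20000 s.
Target frame: (63066003/20000) × (48) = 189198009/1250 ≈ 151358.407 → 151358.
At 48 labels/s: frame 151358 → 00:52:33:14.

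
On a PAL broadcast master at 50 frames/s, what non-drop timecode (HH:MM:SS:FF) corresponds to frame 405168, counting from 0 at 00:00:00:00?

405168 ÷ 50 = 8103 full seconds, remainder 18 frames.
8103 s = 2 h 15 min 3 s.
Timecode: 02:15:03:18.

02:15:03:18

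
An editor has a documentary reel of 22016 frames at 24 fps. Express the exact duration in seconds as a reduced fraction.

2752/3 seconds

Running time = 22016 ÷ (24) = 22016 × 1/24 = 2752/3 s.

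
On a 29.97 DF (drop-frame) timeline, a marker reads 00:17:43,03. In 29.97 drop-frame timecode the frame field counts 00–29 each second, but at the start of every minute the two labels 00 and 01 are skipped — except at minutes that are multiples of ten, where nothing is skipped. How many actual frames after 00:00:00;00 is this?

Complete 10-minute blocks: 1, each 17982 frames → 17982.
Remaining 7 whole minutes in the current block: 1800 + 6 × 1798 = 12588 frames.
Within the current minute: 43 × 30 + 3 − 2 = 1291 (labels ;00/;01 skipped at this minute). Total = 17982 + 12588 + 1291 = 31861.

31861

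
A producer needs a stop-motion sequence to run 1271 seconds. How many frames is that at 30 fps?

38130 frames

Frames = 1271 × 30 = 38130.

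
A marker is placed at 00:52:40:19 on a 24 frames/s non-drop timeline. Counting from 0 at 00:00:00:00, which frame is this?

75859

Total seconds to the label: (0 × 3600 + 52 × 60 + 40) = 3160.
Frame index = 3160 × 24 + 19 = 75859.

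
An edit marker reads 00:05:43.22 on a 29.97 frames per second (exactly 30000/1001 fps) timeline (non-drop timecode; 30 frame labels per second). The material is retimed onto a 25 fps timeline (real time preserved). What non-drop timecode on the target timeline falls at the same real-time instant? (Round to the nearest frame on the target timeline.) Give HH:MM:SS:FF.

00:05:44:02

Source frame index: (0×3600 + 5×60 + 43) × 30 + 22 = 10312.
Real time: 10312 / (30000/1001) = 1290289/3750 s.
Target frame: (1290289/3750) × (25) = 1290289/150 ≈ 8601.927 → 8602.
At 25 labels/s: frame 8602 → 00:05:44:02.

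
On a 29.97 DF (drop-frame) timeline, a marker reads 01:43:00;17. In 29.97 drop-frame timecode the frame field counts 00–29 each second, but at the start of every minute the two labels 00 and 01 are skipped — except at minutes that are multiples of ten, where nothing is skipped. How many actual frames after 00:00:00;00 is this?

185231

As if non-drop at 30 labels/s: (1 × 3600 + 43 × 60 + 0) × 30 + 17 = 185417.
Minute boundaries passed: 103; those not divisible by 10: 103 − 10 = 93; dropped labels = 2 × 93 = 186.
Actual frame index = 185417 − 186 = 185231.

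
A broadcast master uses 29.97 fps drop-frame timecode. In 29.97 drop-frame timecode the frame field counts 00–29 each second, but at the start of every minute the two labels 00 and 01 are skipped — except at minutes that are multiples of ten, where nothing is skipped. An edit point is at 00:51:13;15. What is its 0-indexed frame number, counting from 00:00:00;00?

92113

Complete 10-minute blocks: 5, each 17982 frames → 89910.
Remaining 1 whole minute in the current block: 1800 + 0 × 1798 = 1800 frames.
Within the current minute: 13 × 30 + 15 − 2 = 403 (labels ;00/;01 skipped at this minute). Total = 89910 + 1800 + 403 = 92113.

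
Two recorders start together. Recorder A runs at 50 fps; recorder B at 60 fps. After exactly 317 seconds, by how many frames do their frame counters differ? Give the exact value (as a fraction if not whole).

3170 frames

A emits 50 × 317 = 15850 frames; B emits 60 × 317 = 19020.
Difference = 3170 frames; B is ahead of A.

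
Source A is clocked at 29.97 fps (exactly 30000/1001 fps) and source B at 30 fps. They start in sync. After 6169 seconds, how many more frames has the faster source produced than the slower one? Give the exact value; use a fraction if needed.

185070/1001 frames

A emits 30000/1001 × 6169 = 185070000/1001 frames; B emits 30 × 6169 = 185070.
Difference = 185070/1001 frames (≈ 184.8851); B is ahead of A.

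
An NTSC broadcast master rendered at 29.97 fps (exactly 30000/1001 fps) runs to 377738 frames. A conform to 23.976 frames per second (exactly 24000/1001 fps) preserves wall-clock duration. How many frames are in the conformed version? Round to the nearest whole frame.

302190 frames

Frames at target rate = 377738 × (24000/1001) / (30000/1001) = 1510952/5 ≈ 302190.400.
Nearest whole frame: 302190.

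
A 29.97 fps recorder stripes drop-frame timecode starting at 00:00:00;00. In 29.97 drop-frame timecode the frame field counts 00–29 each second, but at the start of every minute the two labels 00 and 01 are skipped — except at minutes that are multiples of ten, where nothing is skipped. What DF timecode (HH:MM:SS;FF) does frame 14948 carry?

Each 10-minute DF block holds 10 × 60 × 30 − 9 × 2 = 17982 frames. 14948 ÷ 17982 → 0 full blocks, remainder 14948.
Within the partial block the first minute is 1800 frames and each further minute 1798, so 8 further minute boundaries passed. Total skipped labels = 18 × 0 + 2 × 8 = 16.
Non-drop label index = 14948 + 16 = 14964; at 30 labels/s that is 00:08:18:24, i.e. DF 00:08:18;24.

00:08:18;24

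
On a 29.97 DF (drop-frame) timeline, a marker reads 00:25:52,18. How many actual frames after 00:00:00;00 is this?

Complete 10-minute blocks: 2, each 17982 frames → 35964.
Remaining 5 whole minutes in the current block: 1800 + 4 × 1798 = 8992 frames.
Within the current minute: 52 × 30 + 18 − 2 = 1576 (labels ;00/;01 skipped at this minute). Total = 35964 + 8992 + 1576 = 46532.

46532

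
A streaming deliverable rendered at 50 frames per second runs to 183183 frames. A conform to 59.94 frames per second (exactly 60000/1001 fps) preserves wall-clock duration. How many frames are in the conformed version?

219600 frames

Target frames = source frames × (target rate / source rate) = 183183 × (60000/1001)/(50) = 183183 × 1200/1001 = 219600.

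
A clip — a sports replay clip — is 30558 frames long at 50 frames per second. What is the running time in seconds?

611.16 seconds

Running time = 30558 / (50) = 611.16 s.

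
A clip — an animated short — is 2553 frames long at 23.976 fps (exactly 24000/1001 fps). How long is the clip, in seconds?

106.481375 seconds

Running time = 2553 / (24000/1001) = 106.481375 s.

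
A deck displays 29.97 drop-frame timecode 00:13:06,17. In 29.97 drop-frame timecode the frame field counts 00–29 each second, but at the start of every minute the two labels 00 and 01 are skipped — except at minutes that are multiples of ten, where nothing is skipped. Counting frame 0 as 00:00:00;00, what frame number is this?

Complete 10-minute blocks: 1, each 17982 frames → 17982.
Remaining 3 whole minutes in the current block: 1800 + 2 × 1798 = 5396 frames.
Within the current minute: 6 × 30 + 17 − 2 = 195 (labels ;00/;01 skipped at this minute). Total = 17982 + 5396 + 195 = 23573.

23573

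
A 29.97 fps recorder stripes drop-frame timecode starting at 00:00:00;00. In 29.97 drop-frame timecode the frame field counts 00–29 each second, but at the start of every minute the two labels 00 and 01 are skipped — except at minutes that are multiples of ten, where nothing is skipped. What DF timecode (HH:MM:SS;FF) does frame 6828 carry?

00:03:47;24

Each 10-minute DF block holds 10 × 60 × 30 − 9 × 2 = 17982 frames. 6828 ÷ 17982 → 0 full blocks, remainder 6828.
Within the partial block the first minute is 1800 frames and each further minute 1798, so 3 further minute boundaries passed. Total skipped labels = 18 × 0 + 2 × 3 = 6.
Non-drop label index = 6828 + 6 = 6834; at 30 labels/s that is 00:03:47:24, i.e. DF 00:03:47;24.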